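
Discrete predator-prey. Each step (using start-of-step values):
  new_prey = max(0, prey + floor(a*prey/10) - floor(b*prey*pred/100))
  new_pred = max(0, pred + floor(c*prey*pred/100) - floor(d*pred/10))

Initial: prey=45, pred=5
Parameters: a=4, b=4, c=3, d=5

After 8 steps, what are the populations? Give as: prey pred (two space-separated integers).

Step 1: prey: 45+18-9=54; pred: 5+6-2=9
Step 2: prey: 54+21-19=56; pred: 9+14-4=19
Step 3: prey: 56+22-42=36; pred: 19+31-9=41
Step 4: prey: 36+14-59=0; pred: 41+44-20=65
Step 5: prey: 0+0-0=0; pred: 65+0-32=33
Step 6: prey: 0+0-0=0; pred: 33+0-16=17
Step 7: prey: 0+0-0=0; pred: 17+0-8=9
Step 8: prey: 0+0-0=0; pred: 9+0-4=5

Answer: 0 5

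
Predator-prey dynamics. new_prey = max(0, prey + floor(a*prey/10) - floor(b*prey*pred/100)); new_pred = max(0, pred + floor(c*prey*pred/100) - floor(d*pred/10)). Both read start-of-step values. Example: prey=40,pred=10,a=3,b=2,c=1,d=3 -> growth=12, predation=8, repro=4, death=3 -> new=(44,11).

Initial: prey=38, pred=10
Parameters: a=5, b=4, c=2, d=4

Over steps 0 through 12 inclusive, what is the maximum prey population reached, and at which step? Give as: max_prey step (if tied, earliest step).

Answer: 42 1

Derivation:
Step 1: prey: 38+19-15=42; pred: 10+7-4=13
Step 2: prey: 42+21-21=42; pred: 13+10-5=18
Step 3: prey: 42+21-30=33; pred: 18+15-7=26
Step 4: prey: 33+16-34=15; pred: 26+17-10=33
Step 5: prey: 15+7-19=3; pred: 33+9-13=29
Step 6: prey: 3+1-3=1; pred: 29+1-11=19
Step 7: prey: 1+0-0=1; pred: 19+0-7=12
Step 8: prey: 1+0-0=1; pred: 12+0-4=8
Step 9: prey: 1+0-0=1; pred: 8+0-3=5
Step 10: prey: 1+0-0=1; pred: 5+0-2=3
Step 11: prey: 1+0-0=1; pred: 3+0-1=2
Step 12: prey: 1+0-0=1; pred: 2+0-0=2
Max prey = 42 at step 1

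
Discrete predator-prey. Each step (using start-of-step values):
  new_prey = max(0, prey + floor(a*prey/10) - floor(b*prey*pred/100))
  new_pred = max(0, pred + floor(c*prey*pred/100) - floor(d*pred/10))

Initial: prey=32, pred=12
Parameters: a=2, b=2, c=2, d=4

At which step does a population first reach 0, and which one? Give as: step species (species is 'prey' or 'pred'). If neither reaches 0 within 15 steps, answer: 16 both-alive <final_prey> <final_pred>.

Step 1: prey: 32+6-7=31; pred: 12+7-4=15
Step 2: prey: 31+6-9=28; pred: 15+9-6=18
Step 3: prey: 28+5-10=23; pred: 18+10-7=21
Step 4: prey: 23+4-9=18; pred: 21+9-8=22
Step 5: prey: 18+3-7=14; pred: 22+7-8=21
Step 6: prey: 14+2-5=11; pred: 21+5-8=18
Step 7: prey: 11+2-3=10; pred: 18+3-7=14
Step 8: prey: 10+2-2=10; pred: 14+2-5=11
Step 9: prey: 10+2-2=10; pred: 11+2-4=9
Step 10: prey: 10+2-1=11; pred: 9+1-3=7
Step 11: prey: 11+2-1=12; pred: 7+1-2=6
Step 12: prey: 12+2-1=13; pred: 6+1-2=5
Step 13: prey: 13+2-1=14; pred: 5+1-2=4
Step 14: prey: 14+2-1=15; pred: 4+1-1=4
Step 15: prey: 15+3-1=17; pred: 4+1-1=4
No extinction within 15 steps

Answer: 16 both-alive 17 4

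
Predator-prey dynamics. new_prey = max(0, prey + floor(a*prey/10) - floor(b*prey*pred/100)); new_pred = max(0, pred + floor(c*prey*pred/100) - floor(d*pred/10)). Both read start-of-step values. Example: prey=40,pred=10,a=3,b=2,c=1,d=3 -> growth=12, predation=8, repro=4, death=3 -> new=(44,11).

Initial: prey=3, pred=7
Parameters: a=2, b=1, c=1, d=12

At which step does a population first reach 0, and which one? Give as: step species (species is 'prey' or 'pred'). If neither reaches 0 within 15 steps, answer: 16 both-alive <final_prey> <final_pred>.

Answer: 1 pred

Derivation:
Step 1: prey: 3+0-0=3; pred: 7+0-8=0
First extinction: pred at step 1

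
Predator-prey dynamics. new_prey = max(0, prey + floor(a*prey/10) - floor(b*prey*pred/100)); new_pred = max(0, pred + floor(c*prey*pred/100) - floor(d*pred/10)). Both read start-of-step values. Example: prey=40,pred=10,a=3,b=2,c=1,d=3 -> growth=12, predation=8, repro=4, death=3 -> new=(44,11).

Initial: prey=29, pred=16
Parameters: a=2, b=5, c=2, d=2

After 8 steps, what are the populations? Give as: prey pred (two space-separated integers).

Answer: 0 7

Derivation:
Step 1: prey: 29+5-23=11; pred: 16+9-3=22
Step 2: prey: 11+2-12=1; pred: 22+4-4=22
Step 3: prey: 1+0-1=0; pred: 22+0-4=18
Step 4: prey: 0+0-0=0; pred: 18+0-3=15
Step 5: prey: 0+0-0=0; pred: 15+0-3=12
Step 6: prey: 0+0-0=0; pred: 12+0-2=10
Step 7: prey: 0+0-0=0; pred: 10+0-2=8
Step 8: prey: 0+0-0=0; pred: 8+0-1=7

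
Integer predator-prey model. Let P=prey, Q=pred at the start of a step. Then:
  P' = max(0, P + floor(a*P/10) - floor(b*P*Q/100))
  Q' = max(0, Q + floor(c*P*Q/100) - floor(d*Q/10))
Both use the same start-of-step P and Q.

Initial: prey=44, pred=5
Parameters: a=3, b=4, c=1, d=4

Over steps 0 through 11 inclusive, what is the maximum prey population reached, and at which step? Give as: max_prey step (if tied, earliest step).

Answer: 72 6

Derivation:
Step 1: prey: 44+13-8=49; pred: 5+2-2=5
Step 2: prey: 49+14-9=54; pred: 5+2-2=5
Step 3: prey: 54+16-10=60; pred: 5+2-2=5
Step 4: prey: 60+18-12=66; pred: 5+3-2=6
Step 5: prey: 66+19-15=70; pred: 6+3-2=7
Step 6: prey: 70+21-19=72; pred: 7+4-2=9
Step 7: prey: 72+21-25=68; pred: 9+6-3=12
Step 8: prey: 68+20-32=56; pred: 12+8-4=16
Step 9: prey: 56+16-35=37; pred: 16+8-6=18
Step 10: prey: 37+11-26=22; pred: 18+6-7=17
Step 11: prey: 22+6-14=14; pred: 17+3-6=14
Max prey = 72 at step 6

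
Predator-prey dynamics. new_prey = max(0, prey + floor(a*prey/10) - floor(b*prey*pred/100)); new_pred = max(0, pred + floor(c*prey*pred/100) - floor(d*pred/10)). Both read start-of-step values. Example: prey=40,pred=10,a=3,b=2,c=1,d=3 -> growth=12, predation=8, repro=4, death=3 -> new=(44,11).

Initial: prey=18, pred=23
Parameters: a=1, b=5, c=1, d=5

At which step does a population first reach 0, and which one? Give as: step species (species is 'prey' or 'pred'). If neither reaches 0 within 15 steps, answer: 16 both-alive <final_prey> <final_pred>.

Answer: 1 prey

Derivation:
Step 1: prey: 18+1-20=0; pred: 23+4-11=16
First extinction: prey at step 1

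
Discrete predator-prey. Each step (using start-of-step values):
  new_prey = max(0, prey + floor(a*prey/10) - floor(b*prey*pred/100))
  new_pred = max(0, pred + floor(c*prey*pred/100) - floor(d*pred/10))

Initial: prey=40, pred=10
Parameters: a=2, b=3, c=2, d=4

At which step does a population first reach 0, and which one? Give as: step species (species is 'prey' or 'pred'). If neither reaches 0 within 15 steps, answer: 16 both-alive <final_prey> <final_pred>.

Step 1: prey: 40+8-12=36; pred: 10+8-4=14
Step 2: prey: 36+7-15=28; pred: 14+10-5=19
Step 3: prey: 28+5-15=18; pred: 19+10-7=22
Step 4: prey: 18+3-11=10; pred: 22+7-8=21
Step 5: prey: 10+2-6=6; pred: 21+4-8=17
Step 6: prey: 6+1-3=4; pred: 17+2-6=13
Step 7: prey: 4+0-1=3; pred: 13+1-5=9
Step 8: prey: 3+0-0=3; pred: 9+0-3=6
Step 9: prey: 3+0-0=3; pred: 6+0-2=4
Step 10: prey: 3+0-0=3; pred: 4+0-1=3
Step 11: prey: 3+0-0=3; pred: 3+0-1=2
Step 12: prey: 3+0-0=3; pred: 2+0-0=2
Steps 13-15: state stable at prey=3, pred=2 (no change)
No extinction within 15 steps

Answer: 16 both-alive 3 2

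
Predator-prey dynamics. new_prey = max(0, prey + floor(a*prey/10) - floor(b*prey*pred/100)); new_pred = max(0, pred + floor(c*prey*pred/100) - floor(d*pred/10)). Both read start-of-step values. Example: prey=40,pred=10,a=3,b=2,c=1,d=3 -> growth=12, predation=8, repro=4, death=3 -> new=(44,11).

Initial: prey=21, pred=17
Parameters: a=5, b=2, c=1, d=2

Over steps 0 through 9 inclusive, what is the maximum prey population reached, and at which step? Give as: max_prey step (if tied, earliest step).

Step 1: prey: 21+10-7=24; pred: 17+3-3=17
Step 2: prey: 24+12-8=28; pred: 17+4-3=18
Step 3: prey: 28+14-10=32; pred: 18+5-3=20
Step 4: prey: 32+16-12=36; pred: 20+6-4=22
Step 5: prey: 36+18-15=39; pred: 22+7-4=25
Step 6: prey: 39+19-19=39; pred: 25+9-5=29
Step 7: prey: 39+19-22=36; pred: 29+11-5=35
Step 8: prey: 36+18-25=29; pred: 35+12-7=40
Step 9: prey: 29+14-23=20; pred: 40+11-8=43
Max prey = 39 at step 5

Answer: 39 5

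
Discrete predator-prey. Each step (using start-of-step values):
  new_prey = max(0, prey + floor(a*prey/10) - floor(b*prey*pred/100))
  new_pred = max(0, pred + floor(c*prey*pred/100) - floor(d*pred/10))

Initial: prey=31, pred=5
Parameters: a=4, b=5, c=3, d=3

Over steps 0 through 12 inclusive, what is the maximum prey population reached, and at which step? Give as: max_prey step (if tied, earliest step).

Answer: 36 1

Derivation:
Step 1: prey: 31+12-7=36; pred: 5+4-1=8
Step 2: prey: 36+14-14=36; pred: 8+8-2=14
Step 3: prey: 36+14-25=25; pred: 14+15-4=25
Step 4: prey: 25+10-31=4; pred: 25+18-7=36
Step 5: prey: 4+1-7=0; pred: 36+4-10=30
Step 6: prey: 0+0-0=0; pred: 30+0-9=21
Step 7: prey: 0+0-0=0; pred: 21+0-6=15
Step 8: prey: 0+0-0=0; pred: 15+0-4=11
Step 9: prey: 0+0-0=0; pred: 11+0-3=8
Step 10: prey: 0+0-0=0; pred: 8+0-2=6
Step 11: prey: 0+0-0=0; pred: 6+0-1=5
Step 12: prey: 0+0-0=0; pred: 5+0-1=4
Max prey = 36 at step 1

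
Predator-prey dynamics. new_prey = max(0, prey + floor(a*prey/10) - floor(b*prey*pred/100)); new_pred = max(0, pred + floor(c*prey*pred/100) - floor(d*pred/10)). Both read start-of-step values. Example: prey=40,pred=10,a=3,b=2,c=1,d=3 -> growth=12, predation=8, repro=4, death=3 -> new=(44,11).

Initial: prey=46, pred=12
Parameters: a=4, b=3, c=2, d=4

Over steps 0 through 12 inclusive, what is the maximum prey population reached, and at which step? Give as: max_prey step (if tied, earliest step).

Step 1: prey: 46+18-16=48; pred: 12+11-4=19
Step 2: prey: 48+19-27=40; pred: 19+18-7=30
Step 3: prey: 40+16-36=20; pred: 30+24-12=42
Step 4: prey: 20+8-25=3; pred: 42+16-16=42
Step 5: prey: 3+1-3=1; pred: 42+2-16=28
Step 6: prey: 1+0-0=1; pred: 28+0-11=17
Step 7: prey: 1+0-0=1; pred: 17+0-6=11
Step 8: prey: 1+0-0=1; pred: 11+0-4=7
Step 9: prey: 1+0-0=1; pred: 7+0-2=5
Step 10: prey: 1+0-0=1; pred: 5+0-2=3
Step 11: prey: 1+0-0=1; pred: 3+0-1=2
Step 12: prey: 1+0-0=1; pred: 2+0-0=2
Max prey = 48 at step 1

Answer: 48 1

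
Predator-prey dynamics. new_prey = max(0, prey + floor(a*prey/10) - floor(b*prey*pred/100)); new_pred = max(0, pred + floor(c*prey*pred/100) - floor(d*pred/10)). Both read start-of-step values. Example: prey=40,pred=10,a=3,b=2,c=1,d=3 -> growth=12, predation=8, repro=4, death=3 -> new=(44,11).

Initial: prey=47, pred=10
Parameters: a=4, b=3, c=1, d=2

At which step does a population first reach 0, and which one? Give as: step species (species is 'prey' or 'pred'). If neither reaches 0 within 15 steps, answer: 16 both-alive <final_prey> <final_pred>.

Step 1: prey: 47+18-14=51; pred: 10+4-2=12
Step 2: prey: 51+20-18=53; pred: 12+6-2=16
Step 3: prey: 53+21-25=49; pred: 16+8-3=21
Step 4: prey: 49+19-30=38; pred: 21+10-4=27
Step 5: prey: 38+15-30=23; pred: 27+10-5=32
Step 6: prey: 23+9-22=10; pred: 32+7-6=33
Step 7: prey: 10+4-9=5; pred: 33+3-6=30
Step 8: prey: 5+2-4=3; pred: 30+1-6=25
Step 9: prey: 3+1-2=2; pred: 25+0-5=20
Step 10: prey: 2+0-1=1; pred: 20+0-4=16
Step 11: prey: 1+0-0=1; pred: 16+0-3=13
Step 12: prey: 1+0-0=1; pred: 13+0-2=11
Step 13: prey: 1+0-0=1; pred: 11+0-2=9
Step 14: prey: 1+0-0=1; pred: 9+0-1=8
Step 15: prey: 1+0-0=1; pred: 8+0-1=7
No extinction within 15 steps

Answer: 16 both-alive 1 7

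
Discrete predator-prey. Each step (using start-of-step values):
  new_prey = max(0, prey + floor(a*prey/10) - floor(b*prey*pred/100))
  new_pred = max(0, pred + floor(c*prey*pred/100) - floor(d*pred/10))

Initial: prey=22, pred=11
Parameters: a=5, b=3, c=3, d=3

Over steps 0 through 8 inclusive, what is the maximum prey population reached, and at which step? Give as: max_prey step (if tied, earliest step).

Step 1: prey: 22+11-7=26; pred: 11+7-3=15
Step 2: prey: 26+13-11=28; pred: 15+11-4=22
Step 3: prey: 28+14-18=24; pred: 22+18-6=34
Step 4: prey: 24+12-24=12; pred: 34+24-10=48
Step 5: prey: 12+6-17=1; pred: 48+17-14=51
Step 6: prey: 1+0-1=0; pred: 51+1-15=37
Step 7: prey: 0+0-0=0; pred: 37+0-11=26
Step 8: prey: 0+0-0=0; pred: 26+0-7=19
Max prey = 28 at step 2

Answer: 28 2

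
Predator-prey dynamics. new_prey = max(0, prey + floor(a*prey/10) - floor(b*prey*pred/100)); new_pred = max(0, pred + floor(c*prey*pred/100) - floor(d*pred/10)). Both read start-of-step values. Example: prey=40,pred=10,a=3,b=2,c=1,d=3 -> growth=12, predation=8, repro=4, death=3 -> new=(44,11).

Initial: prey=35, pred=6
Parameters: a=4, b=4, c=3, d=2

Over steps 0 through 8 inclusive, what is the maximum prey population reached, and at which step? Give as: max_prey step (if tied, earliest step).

Answer: 41 1

Derivation:
Step 1: prey: 35+14-8=41; pred: 6+6-1=11
Step 2: prey: 41+16-18=39; pred: 11+13-2=22
Step 3: prey: 39+15-34=20; pred: 22+25-4=43
Step 4: prey: 20+8-34=0; pred: 43+25-8=60
Step 5: prey: 0+0-0=0; pred: 60+0-12=48
Step 6: prey: 0+0-0=0; pred: 48+0-9=39
Step 7: prey: 0+0-0=0; pred: 39+0-7=32
Step 8: prey: 0+0-0=0; pred: 32+0-6=26
Max prey = 41 at step 1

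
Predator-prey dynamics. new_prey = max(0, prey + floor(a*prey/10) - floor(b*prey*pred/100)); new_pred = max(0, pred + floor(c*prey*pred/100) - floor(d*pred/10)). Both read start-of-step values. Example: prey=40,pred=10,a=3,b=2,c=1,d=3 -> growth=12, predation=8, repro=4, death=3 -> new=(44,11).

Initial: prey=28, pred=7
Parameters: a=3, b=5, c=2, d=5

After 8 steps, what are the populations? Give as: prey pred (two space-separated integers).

Step 1: prey: 28+8-9=27; pred: 7+3-3=7
Step 2: prey: 27+8-9=26; pred: 7+3-3=7
Step 3: prey: 26+7-9=24; pred: 7+3-3=7
Step 4: prey: 24+7-8=23; pred: 7+3-3=7
Step 5: prey: 23+6-8=21; pred: 7+3-3=7
Step 6: prey: 21+6-7=20; pred: 7+2-3=6
Step 7: prey: 20+6-6=20; pred: 6+2-3=5
Step 8: prey: 20+6-5=21; pred: 5+2-2=5

Answer: 21 5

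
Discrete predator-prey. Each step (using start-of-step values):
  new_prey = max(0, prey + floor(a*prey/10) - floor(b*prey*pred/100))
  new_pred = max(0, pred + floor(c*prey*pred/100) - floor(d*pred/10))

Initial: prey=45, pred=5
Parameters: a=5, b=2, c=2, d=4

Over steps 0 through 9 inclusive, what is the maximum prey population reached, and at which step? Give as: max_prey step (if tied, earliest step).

Step 1: prey: 45+22-4=63; pred: 5+4-2=7
Step 2: prey: 63+31-8=86; pred: 7+8-2=13
Step 3: prey: 86+43-22=107; pred: 13+22-5=30
Step 4: prey: 107+53-64=96; pred: 30+64-12=82
Step 5: prey: 96+48-157=0; pred: 82+157-32=207
Step 6: prey: 0+0-0=0; pred: 207+0-82=125
Step 7: prey: 0+0-0=0; pred: 125+0-50=75
Step 8: prey: 0+0-0=0; pred: 75+0-30=45
Step 9: prey: 0+0-0=0; pred: 45+0-18=27
Max prey = 107 at step 3

Answer: 107 3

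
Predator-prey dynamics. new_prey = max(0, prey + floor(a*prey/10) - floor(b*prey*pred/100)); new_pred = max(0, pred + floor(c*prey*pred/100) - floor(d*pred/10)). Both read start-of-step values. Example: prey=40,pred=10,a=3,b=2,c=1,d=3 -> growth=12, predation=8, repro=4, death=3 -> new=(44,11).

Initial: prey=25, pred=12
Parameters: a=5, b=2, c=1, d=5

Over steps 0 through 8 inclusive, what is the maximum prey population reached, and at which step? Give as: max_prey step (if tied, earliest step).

Answer: 200 8

Derivation:
Step 1: prey: 25+12-6=31; pred: 12+3-6=9
Step 2: prey: 31+15-5=41; pred: 9+2-4=7
Step 3: prey: 41+20-5=56; pred: 7+2-3=6
Step 4: prey: 56+28-6=78; pred: 6+3-3=6
Step 5: prey: 78+39-9=108; pred: 6+4-3=7
Step 6: prey: 108+54-15=147; pred: 7+7-3=11
Step 7: prey: 147+73-32=188; pred: 11+16-5=22
Step 8: prey: 188+94-82=200; pred: 22+41-11=52
Max prey = 200 at step 8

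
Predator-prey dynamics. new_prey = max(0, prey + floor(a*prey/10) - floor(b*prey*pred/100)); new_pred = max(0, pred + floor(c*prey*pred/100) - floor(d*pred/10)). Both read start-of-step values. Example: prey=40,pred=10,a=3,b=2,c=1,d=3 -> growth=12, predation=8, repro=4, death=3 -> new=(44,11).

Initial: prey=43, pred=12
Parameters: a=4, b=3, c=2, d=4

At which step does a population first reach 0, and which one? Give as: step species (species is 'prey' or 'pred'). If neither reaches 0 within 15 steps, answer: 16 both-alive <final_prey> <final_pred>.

Step 1: prey: 43+17-15=45; pred: 12+10-4=18
Step 2: prey: 45+18-24=39; pred: 18+16-7=27
Step 3: prey: 39+15-31=23; pred: 27+21-10=38
Step 4: prey: 23+9-26=6; pred: 38+17-15=40
Step 5: prey: 6+2-7=1; pred: 40+4-16=28
Step 6: prey: 1+0-0=1; pred: 28+0-11=17
Step 7: prey: 1+0-0=1; pred: 17+0-6=11
Step 8: prey: 1+0-0=1; pred: 11+0-4=7
Step 9: prey: 1+0-0=1; pred: 7+0-2=5
Step 10: prey: 1+0-0=1; pred: 5+0-2=3
Step 11: prey: 1+0-0=1; pred: 3+0-1=2
Step 12: prey: 1+0-0=1; pred: 2+0-0=2
Steps 13-15: state stable at prey=1, pred=2 (no change)
No extinction within 15 steps

Answer: 16 both-alive 1 2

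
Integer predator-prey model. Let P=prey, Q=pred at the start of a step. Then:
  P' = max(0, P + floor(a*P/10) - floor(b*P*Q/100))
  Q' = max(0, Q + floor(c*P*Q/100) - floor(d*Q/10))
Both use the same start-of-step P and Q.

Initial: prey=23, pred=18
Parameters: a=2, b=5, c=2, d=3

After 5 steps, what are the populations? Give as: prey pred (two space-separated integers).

Step 1: prey: 23+4-20=7; pred: 18+8-5=21
Step 2: prey: 7+1-7=1; pred: 21+2-6=17
Step 3: prey: 1+0-0=1; pred: 17+0-5=12
Step 4: prey: 1+0-0=1; pred: 12+0-3=9
Step 5: prey: 1+0-0=1; pred: 9+0-2=7

Answer: 1 7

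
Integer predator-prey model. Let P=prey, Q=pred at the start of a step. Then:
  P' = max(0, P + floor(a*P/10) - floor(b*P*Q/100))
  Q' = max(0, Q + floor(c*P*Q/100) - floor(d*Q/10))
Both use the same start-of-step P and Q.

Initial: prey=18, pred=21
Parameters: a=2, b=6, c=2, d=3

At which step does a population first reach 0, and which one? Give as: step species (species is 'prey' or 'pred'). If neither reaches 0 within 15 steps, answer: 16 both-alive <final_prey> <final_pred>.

Answer: 1 prey

Derivation:
Step 1: prey: 18+3-22=0; pred: 21+7-6=22
First extinction: prey at step 1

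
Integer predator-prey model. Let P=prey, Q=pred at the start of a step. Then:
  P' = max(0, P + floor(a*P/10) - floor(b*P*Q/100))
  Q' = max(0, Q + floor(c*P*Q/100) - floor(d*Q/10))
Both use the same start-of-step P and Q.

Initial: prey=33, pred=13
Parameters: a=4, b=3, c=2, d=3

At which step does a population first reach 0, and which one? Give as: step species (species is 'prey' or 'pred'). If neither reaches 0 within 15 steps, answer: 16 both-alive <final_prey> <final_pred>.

Answer: 16 both-alive 1 3

Derivation:
Step 1: prey: 33+13-12=34; pred: 13+8-3=18
Step 2: prey: 34+13-18=29; pred: 18+12-5=25
Step 3: prey: 29+11-21=19; pred: 25+14-7=32
Step 4: prey: 19+7-18=8; pred: 32+12-9=35
Step 5: prey: 8+3-8=3; pred: 35+5-10=30
Step 6: prey: 3+1-2=2; pred: 30+1-9=22
Step 7: prey: 2+0-1=1; pred: 22+0-6=16
Step 8: prey: 1+0-0=1; pred: 16+0-4=12
Step 9: prey: 1+0-0=1; pred: 12+0-3=9
Step 10: prey: 1+0-0=1; pred: 9+0-2=7
Step 11: prey: 1+0-0=1; pred: 7+0-2=5
Step 12: prey: 1+0-0=1; pred: 5+0-1=4
Step 13: prey: 1+0-0=1; pred: 4+0-1=3
Step 14: prey: 1+0-0=1; pred: 3+0-0=3
Steps 15-15: state stable at prey=1, pred=3 (no change)
No extinction within 15 steps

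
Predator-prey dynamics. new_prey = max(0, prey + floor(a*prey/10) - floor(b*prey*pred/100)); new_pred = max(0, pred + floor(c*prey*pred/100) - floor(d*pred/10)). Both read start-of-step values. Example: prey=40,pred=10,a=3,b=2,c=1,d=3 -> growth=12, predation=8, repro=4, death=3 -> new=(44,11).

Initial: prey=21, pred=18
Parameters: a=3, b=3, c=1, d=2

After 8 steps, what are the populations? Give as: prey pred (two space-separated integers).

Answer: 8 7

Derivation:
Step 1: prey: 21+6-11=16; pred: 18+3-3=18
Step 2: prey: 16+4-8=12; pred: 18+2-3=17
Step 3: prey: 12+3-6=9; pred: 17+2-3=16
Step 4: prey: 9+2-4=7; pred: 16+1-3=14
Step 5: prey: 7+2-2=7; pred: 14+0-2=12
Step 6: prey: 7+2-2=7; pred: 12+0-2=10
Step 7: prey: 7+2-2=7; pred: 10+0-2=8
Step 8: prey: 7+2-1=8; pred: 8+0-1=7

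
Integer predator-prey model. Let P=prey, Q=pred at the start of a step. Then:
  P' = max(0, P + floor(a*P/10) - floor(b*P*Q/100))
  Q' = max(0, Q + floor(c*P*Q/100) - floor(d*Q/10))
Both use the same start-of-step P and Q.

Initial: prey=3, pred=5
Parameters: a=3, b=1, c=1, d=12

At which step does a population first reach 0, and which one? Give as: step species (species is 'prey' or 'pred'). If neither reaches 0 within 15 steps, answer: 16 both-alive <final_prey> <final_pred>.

Step 1: prey: 3+0-0=3; pred: 5+0-6=0
First extinction: pred at step 1

Answer: 1 pred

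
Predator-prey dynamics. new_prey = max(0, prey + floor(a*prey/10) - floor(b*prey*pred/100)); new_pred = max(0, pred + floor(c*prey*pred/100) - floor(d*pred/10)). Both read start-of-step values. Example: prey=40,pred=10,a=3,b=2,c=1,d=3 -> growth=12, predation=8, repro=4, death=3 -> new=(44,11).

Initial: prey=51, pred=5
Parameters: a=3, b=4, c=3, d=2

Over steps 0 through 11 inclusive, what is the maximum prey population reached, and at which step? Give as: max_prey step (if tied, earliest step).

Step 1: prey: 51+15-10=56; pred: 5+7-1=11
Step 2: prey: 56+16-24=48; pred: 11+18-2=27
Step 3: prey: 48+14-51=11; pred: 27+38-5=60
Step 4: prey: 11+3-26=0; pred: 60+19-12=67
Step 5: prey: 0+0-0=0; pred: 67+0-13=54
Step 6: prey: 0+0-0=0; pred: 54+0-10=44
Step 7: prey: 0+0-0=0; pred: 44+0-8=36
Step 8: prey: 0+0-0=0; pred: 36+0-7=29
Step 9: prey: 0+0-0=0; pred: 29+0-5=24
Step 10: prey: 0+0-0=0; pred: 24+0-4=20
Step 11: prey: 0+0-0=0; pred: 20+0-4=16
Max prey = 56 at step 1

Answer: 56 1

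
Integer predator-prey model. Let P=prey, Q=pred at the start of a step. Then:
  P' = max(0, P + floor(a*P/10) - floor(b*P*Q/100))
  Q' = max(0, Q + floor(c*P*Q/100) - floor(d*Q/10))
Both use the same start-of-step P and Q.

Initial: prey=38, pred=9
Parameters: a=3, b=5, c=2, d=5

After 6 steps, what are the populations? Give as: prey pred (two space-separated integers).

Answer: 7 5

Derivation:
Step 1: prey: 38+11-17=32; pred: 9+6-4=11
Step 2: prey: 32+9-17=24; pred: 11+7-5=13
Step 3: prey: 24+7-15=16; pred: 13+6-6=13
Step 4: prey: 16+4-10=10; pred: 13+4-6=11
Step 5: prey: 10+3-5=8; pred: 11+2-5=8
Step 6: prey: 8+2-3=7; pred: 8+1-4=5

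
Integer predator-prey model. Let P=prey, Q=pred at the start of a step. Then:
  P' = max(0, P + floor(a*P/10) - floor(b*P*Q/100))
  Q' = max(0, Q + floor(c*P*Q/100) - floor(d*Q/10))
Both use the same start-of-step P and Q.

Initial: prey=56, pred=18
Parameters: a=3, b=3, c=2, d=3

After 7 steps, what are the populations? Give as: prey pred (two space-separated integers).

Answer: 0 13

Derivation:
Step 1: prey: 56+16-30=42; pred: 18+20-5=33
Step 2: prey: 42+12-41=13; pred: 33+27-9=51
Step 3: prey: 13+3-19=0; pred: 51+13-15=49
Step 4: prey: 0+0-0=0; pred: 49+0-14=35
Step 5: prey: 0+0-0=0; pred: 35+0-10=25
Step 6: prey: 0+0-0=0; pred: 25+0-7=18
Step 7: prey: 0+0-0=0; pred: 18+0-5=13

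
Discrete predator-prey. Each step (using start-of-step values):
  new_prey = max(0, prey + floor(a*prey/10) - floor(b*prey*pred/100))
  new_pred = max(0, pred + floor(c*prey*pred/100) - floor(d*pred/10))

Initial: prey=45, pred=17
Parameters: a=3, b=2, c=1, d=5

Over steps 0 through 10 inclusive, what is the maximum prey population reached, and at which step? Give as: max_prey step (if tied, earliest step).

Step 1: prey: 45+13-15=43; pred: 17+7-8=16
Step 2: prey: 43+12-13=42; pred: 16+6-8=14
Step 3: prey: 42+12-11=43; pred: 14+5-7=12
Step 4: prey: 43+12-10=45; pred: 12+5-6=11
Step 5: prey: 45+13-9=49; pred: 11+4-5=10
Step 6: prey: 49+14-9=54; pred: 10+4-5=9
Step 7: prey: 54+16-9=61; pred: 9+4-4=9
Step 8: prey: 61+18-10=69; pred: 9+5-4=10
Step 9: prey: 69+20-13=76; pred: 10+6-5=11
Step 10: prey: 76+22-16=82; pred: 11+8-5=14
Max prey = 82 at step 10

Answer: 82 10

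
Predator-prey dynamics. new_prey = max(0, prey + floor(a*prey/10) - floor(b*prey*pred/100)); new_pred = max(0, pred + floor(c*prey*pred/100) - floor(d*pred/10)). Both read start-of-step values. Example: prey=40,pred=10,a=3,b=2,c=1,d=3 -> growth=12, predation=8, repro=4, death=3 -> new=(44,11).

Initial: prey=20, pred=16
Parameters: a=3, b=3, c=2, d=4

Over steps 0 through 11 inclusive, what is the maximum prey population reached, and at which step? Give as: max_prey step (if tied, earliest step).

Step 1: prey: 20+6-9=17; pred: 16+6-6=16
Step 2: prey: 17+5-8=14; pred: 16+5-6=15
Step 3: prey: 14+4-6=12; pred: 15+4-6=13
Step 4: prey: 12+3-4=11; pred: 13+3-5=11
Step 5: prey: 11+3-3=11; pred: 11+2-4=9
Step 6: prey: 11+3-2=12; pred: 9+1-3=7
Step 7: prey: 12+3-2=13; pred: 7+1-2=6
Step 8: prey: 13+3-2=14; pred: 6+1-2=5
Step 9: prey: 14+4-2=16; pred: 5+1-2=4
Step 10: prey: 16+4-1=19; pred: 4+1-1=4
Step 11: prey: 19+5-2=22; pred: 4+1-1=4
Max prey = 22 at step 11

Answer: 22 11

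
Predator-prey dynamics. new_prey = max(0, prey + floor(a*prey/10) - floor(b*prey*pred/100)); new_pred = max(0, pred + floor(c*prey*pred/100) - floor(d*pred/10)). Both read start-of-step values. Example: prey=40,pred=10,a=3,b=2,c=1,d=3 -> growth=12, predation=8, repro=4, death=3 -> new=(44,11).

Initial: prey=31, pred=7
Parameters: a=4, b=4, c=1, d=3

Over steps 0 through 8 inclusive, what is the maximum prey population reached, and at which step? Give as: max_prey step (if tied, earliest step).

Step 1: prey: 31+12-8=35; pred: 7+2-2=7
Step 2: prey: 35+14-9=40; pred: 7+2-2=7
Step 3: prey: 40+16-11=45; pred: 7+2-2=7
Step 4: prey: 45+18-12=51; pred: 7+3-2=8
Step 5: prey: 51+20-16=55; pred: 8+4-2=10
Step 6: prey: 55+22-22=55; pred: 10+5-3=12
Step 7: prey: 55+22-26=51; pred: 12+6-3=15
Step 8: prey: 51+20-30=41; pred: 15+7-4=18
Max prey = 55 at step 5

Answer: 55 5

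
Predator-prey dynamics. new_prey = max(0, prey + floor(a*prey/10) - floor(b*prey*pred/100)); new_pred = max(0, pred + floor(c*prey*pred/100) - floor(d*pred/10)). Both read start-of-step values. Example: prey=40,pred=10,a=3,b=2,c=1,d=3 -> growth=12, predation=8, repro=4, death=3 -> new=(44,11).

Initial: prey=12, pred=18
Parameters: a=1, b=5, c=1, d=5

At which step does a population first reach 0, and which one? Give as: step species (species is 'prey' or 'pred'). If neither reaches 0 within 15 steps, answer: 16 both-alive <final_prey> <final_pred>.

Step 1: prey: 12+1-10=3; pred: 18+2-9=11
Step 2: prey: 3+0-1=2; pred: 11+0-5=6
Step 3: prey: 2+0-0=2; pred: 6+0-3=3
Step 4: prey: 2+0-0=2; pred: 3+0-1=2
Step 5: prey: 2+0-0=2; pred: 2+0-1=1
Step 6: prey: 2+0-0=2; pred: 1+0-0=1
Steps 7-15: state stable at prey=2, pred=1 (no change)
No extinction within 15 steps

Answer: 16 both-alive 2 1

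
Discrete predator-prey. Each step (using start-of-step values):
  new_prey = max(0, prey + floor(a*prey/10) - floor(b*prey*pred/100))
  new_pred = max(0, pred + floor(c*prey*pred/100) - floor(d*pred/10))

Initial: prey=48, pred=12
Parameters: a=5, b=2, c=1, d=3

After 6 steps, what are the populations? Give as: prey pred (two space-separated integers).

Answer: 14 80

Derivation:
Step 1: prey: 48+24-11=61; pred: 12+5-3=14
Step 2: prey: 61+30-17=74; pred: 14+8-4=18
Step 3: prey: 74+37-26=85; pred: 18+13-5=26
Step 4: prey: 85+42-44=83; pred: 26+22-7=41
Step 5: prey: 83+41-68=56; pred: 41+34-12=63
Step 6: prey: 56+28-70=14; pred: 63+35-18=80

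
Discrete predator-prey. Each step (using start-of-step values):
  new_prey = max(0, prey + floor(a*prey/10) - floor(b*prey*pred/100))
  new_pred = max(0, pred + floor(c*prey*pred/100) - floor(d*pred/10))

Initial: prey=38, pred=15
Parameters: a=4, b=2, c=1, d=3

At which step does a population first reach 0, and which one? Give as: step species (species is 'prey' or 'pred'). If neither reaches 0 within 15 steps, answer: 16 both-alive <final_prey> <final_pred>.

Answer: 16 both-alive 19 9

Derivation:
Step 1: prey: 38+15-11=42; pred: 15+5-4=16
Step 2: prey: 42+16-13=45; pred: 16+6-4=18
Step 3: prey: 45+18-16=47; pred: 18+8-5=21
Step 4: prey: 47+18-19=46; pred: 21+9-6=24
Step 5: prey: 46+18-22=42; pred: 24+11-7=28
Step 6: prey: 42+16-23=35; pred: 28+11-8=31
Step 7: prey: 35+14-21=28; pred: 31+10-9=32
Step 8: prey: 28+11-17=22; pred: 32+8-9=31
Step 9: prey: 22+8-13=17; pred: 31+6-9=28
Step 10: prey: 17+6-9=14; pred: 28+4-8=24
Step 11: prey: 14+5-6=13; pred: 24+3-7=20
Step 12: prey: 13+5-5=13; pred: 20+2-6=16
Step 13: prey: 13+5-4=14; pred: 16+2-4=14
Step 14: prey: 14+5-3=16; pred: 14+1-4=11
Step 15: prey: 16+6-3=19; pred: 11+1-3=9
No extinction within 15 steps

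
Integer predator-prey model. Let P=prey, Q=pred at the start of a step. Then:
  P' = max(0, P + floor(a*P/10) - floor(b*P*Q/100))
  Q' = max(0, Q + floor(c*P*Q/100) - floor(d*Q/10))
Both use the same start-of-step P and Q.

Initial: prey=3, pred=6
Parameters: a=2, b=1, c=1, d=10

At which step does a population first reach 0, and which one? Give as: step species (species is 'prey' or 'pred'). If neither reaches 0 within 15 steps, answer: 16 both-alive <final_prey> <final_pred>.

Step 1: prey: 3+0-0=3; pred: 6+0-6=0
First extinction: pred at step 1

Answer: 1 pred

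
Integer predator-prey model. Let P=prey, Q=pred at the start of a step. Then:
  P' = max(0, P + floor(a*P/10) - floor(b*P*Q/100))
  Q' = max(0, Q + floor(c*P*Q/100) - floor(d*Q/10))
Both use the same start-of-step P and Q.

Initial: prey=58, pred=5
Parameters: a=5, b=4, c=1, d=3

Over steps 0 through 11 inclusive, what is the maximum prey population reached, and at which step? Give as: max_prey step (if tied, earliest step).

Step 1: prey: 58+29-11=76; pred: 5+2-1=6
Step 2: prey: 76+38-18=96; pred: 6+4-1=9
Step 3: prey: 96+48-34=110; pred: 9+8-2=15
Step 4: prey: 110+55-66=99; pred: 15+16-4=27
Step 5: prey: 99+49-106=42; pred: 27+26-8=45
Step 6: prey: 42+21-75=0; pred: 45+18-13=50
Step 7: prey: 0+0-0=0; pred: 50+0-15=35
Step 8: prey: 0+0-0=0; pred: 35+0-10=25
Step 9: prey: 0+0-0=0; pred: 25+0-7=18
Step 10: prey: 0+0-0=0; pred: 18+0-5=13
Step 11: prey: 0+0-0=0; pred: 13+0-3=10
Max prey = 110 at step 3

Answer: 110 3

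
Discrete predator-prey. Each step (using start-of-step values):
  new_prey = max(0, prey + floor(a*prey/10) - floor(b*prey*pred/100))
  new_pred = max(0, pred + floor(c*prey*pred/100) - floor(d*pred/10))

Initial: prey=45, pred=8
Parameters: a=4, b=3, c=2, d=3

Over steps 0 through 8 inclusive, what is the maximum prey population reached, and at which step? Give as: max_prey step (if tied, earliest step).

Answer: 54 2

Derivation:
Step 1: prey: 45+18-10=53; pred: 8+7-2=13
Step 2: prey: 53+21-20=54; pred: 13+13-3=23
Step 3: prey: 54+21-37=38; pred: 23+24-6=41
Step 4: prey: 38+15-46=7; pred: 41+31-12=60
Step 5: prey: 7+2-12=0; pred: 60+8-18=50
Step 6: prey: 0+0-0=0; pred: 50+0-15=35
Step 7: prey: 0+0-0=0; pred: 35+0-10=25
Step 8: prey: 0+0-0=0; pred: 25+0-7=18
Max prey = 54 at step 2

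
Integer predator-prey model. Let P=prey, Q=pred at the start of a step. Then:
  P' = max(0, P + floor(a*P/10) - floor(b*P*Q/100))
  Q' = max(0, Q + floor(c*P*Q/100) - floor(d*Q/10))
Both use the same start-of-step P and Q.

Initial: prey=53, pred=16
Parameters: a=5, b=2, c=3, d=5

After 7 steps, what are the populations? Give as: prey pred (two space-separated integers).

Step 1: prey: 53+26-16=63; pred: 16+25-8=33
Step 2: prey: 63+31-41=53; pred: 33+62-16=79
Step 3: prey: 53+26-83=0; pred: 79+125-39=165
Step 4: prey: 0+0-0=0; pred: 165+0-82=83
Step 5: prey: 0+0-0=0; pred: 83+0-41=42
Step 6: prey: 0+0-0=0; pred: 42+0-21=21
Step 7: prey: 0+0-0=0; pred: 21+0-10=11

Answer: 0 11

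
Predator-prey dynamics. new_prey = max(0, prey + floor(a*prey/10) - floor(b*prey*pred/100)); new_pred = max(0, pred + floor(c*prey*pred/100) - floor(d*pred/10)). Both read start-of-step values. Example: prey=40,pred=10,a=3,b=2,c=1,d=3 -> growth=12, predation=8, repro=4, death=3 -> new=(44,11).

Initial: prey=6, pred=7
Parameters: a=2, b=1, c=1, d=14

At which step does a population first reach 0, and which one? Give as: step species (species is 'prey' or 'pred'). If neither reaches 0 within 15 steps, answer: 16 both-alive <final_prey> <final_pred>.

Step 1: prey: 6+1-0=7; pred: 7+0-9=0
First extinction: pred at step 1

Answer: 1 pred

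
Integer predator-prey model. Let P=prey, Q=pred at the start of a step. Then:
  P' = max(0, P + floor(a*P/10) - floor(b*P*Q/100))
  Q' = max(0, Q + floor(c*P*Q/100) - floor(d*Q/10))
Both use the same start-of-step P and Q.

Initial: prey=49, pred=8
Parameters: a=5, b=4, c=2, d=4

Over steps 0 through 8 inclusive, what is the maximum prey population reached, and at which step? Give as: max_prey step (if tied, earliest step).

Answer: 60 2

Derivation:
Step 1: prey: 49+24-15=58; pred: 8+7-3=12
Step 2: prey: 58+29-27=60; pred: 12+13-4=21
Step 3: prey: 60+30-50=40; pred: 21+25-8=38
Step 4: prey: 40+20-60=0; pred: 38+30-15=53
Step 5: prey: 0+0-0=0; pred: 53+0-21=32
Step 6: prey: 0+0-0=0; pred: 32+0-12=20
Step 7: prey: 0+0-0=0; pred: 20+0-8=12
Step 8: prey: 0+0-0=0; pred: 12+0-4=8
Max prey = 60 at step 2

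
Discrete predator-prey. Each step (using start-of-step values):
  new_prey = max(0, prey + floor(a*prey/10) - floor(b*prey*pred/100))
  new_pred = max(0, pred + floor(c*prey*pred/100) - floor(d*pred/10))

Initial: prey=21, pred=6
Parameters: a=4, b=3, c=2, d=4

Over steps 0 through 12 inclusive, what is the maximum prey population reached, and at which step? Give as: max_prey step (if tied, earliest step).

Answer: 45 5

Derivation:
Step 1: prey: 21+8-3=26; pred: 6+2-2=6
Step 2: prey: 26+10-4=32; pred: 6+3-2=7
Step 3: prey: 32+12-6=38; pred: 7+4-2=9
Step 4: prey: 38+15-10=43; pred: 9+6-3=12
Step 5: prey: 43+17-15=45; pred: 12+10-4=18
Step 6: prey: 45+18-24=39; pred: 18+16-7=27
Step 7: prey: 39+15-31=23; pred: 27+21-10=38
Step 8: prey: 23+9-26=6; pred: 38+17-15=40
Step 9: prey: 6+2-7=1; pred: 40+4-16=28
Step 10: prey: 1+0-0=1; pred: 28+0-11=17
Step 11: prey: 1+0-0=1; pred: 17+0-6=11
Step 12: prey: 1+0-0=1; pred: 11+0-4=7
Max prey = 45 at step 5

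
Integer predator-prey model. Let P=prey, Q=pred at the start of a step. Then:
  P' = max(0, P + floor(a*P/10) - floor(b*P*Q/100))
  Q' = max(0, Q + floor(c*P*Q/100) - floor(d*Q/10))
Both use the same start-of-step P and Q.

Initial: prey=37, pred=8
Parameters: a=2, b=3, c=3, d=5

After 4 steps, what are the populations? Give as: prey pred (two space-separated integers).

Answer: 10 28

Derivation:
Step 1: prey: 37+7-8=36; pred: 8+8-4=12
Step 2: prey: 36+7-12=31; pred: 12+12-6=18
Step 3: prey: 31+6-16=21; pred: 18+16-9=25
Step 4: prey: 21+4-15=10; pred: 25+15-12=28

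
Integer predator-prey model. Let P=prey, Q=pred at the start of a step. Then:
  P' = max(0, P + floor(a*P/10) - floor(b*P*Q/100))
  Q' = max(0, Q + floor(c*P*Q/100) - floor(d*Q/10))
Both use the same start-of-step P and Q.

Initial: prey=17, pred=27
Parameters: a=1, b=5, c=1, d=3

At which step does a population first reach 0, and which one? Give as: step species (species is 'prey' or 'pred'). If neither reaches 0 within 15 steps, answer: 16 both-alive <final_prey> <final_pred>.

Step 1: prey: 17+1-22=0; pred: 27+4-8=23
First extinction: prey at step 1

Answer: 1 prey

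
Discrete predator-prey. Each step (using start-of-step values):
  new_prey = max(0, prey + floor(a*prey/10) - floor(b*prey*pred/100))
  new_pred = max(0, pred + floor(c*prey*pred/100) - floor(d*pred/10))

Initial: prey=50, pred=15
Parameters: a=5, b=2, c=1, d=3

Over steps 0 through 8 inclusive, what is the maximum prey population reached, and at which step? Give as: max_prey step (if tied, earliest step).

Answer: 72 3

Derivation:
Step 1: prey: 50+25-15=60; pred: 15+7-4=18
Step 2: prey: 60+30-21=69; pred: 18+10-5=23
Step 3: prey: 69+34-31=72; pred: 23+15-6=32
Step 4: prey: 72+36-46=62; pred: 32+23-9=46
Step 5: prey: 62+31-57=36; pred: 46+28-13=61
Step 6: prey: 36+18-43=11; pred: 61+21-18=64
Step 7: prey: 11+5-14=2; pred: 64+7-19=52
Step 8: prey: 2+1-2=1; pred: 52+1-15=38
Max prey = 72 at step 3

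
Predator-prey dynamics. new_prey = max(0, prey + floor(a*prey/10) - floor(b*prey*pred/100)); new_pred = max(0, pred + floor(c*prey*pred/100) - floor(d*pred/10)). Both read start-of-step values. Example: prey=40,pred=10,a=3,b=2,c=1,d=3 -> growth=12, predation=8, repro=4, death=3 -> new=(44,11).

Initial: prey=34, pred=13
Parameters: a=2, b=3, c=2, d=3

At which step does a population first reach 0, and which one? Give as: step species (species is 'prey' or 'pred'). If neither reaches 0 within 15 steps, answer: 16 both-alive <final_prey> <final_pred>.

Answer: 16 both-alive 2 3

Derivation:
Step 1: prey: 34+6-13=27; pred: 13+8-3=18
Step 2: prey: 27+5-14=18; pred: 18+9-5=22
Step 3: prey: 18+3-11=10; pred: 22+7-6=23
Step 4: prey: 10+2-6=6; pred: 23+4-6=21
Step 5: prey: 6+1-3=4; pred: 21+2-6=17
Step 6: prey: 4+0-2=2; pred: 17+1-5=13
Step 7: prey: 2+0-0=2; pred: 13+0-3=10
Step 8: prey: 2+0-0=2; pred: 10+0-3=7
Step 9: prey: 2+0-0=2; pred: 7+0-2=5
Step 10: prey: 2+0-0=2; pred: 5+0-1=4
Step 11: prey: 2+0-0=2; pred: 4+0-1=3
Step 12: prey: 2+0-0=2; pred: 3+0-0=3
Steps 13-15: state stable at prey=2, pred=3 (no change)
No extinction within 15 steps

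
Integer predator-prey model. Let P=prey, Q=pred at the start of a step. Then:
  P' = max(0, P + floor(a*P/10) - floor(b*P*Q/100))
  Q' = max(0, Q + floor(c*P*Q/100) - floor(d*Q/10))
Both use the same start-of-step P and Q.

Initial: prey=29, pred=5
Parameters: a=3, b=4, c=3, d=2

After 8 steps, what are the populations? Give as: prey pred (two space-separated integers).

Step 1: prey: 29+8-5=32; pred: 5+4-1=8
Step 2: prey: 32+9-10=31; pred: 8+7-1=14
Step 3: prey: 31+9-17=23; pred: 14+13-2=25
Step 4: prey: 23+6-23=6; pred: 25+17-5=37
Step 5: prey: 6+1-8=0; pred: 37+6-7=36
Step 6: prey: 0+0-0=0; pred: 36+0-7=29
Step 7: prey: 0+0-0=0; pred: 29+0-5=24
Step 8: prey: 0+0-0=0; pred: 24+0-4=20

Answer: 0 20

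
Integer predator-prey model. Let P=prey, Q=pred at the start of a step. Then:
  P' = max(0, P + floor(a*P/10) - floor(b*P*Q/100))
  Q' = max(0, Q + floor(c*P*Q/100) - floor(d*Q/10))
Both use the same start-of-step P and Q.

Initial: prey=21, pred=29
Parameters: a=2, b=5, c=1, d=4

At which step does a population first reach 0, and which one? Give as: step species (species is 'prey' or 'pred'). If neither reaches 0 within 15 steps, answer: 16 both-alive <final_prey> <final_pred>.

Step 1: prey: 21+4-30=0; pred: 29+6-11=24
First extinction: prey at step 1

Answer: 1 prey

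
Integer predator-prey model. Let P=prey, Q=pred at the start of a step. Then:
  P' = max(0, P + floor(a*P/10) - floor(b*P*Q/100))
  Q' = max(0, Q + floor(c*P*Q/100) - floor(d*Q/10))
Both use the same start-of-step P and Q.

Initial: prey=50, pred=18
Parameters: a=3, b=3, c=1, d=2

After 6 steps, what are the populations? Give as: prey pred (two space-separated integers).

Answer: 1 17

Derivation:
Step 1: prey: 50+15-27=38; pred: 18+9-3=24
Step 2: prey: 38+11-27=22; pred: 24+9-4=29
Step 3: prey: 22+6-19=9; pred: 29+6-5=30
Step 4: prey: 9+2-8=3; pred: 30+2-6=26
Step 5: prey: 3+0-2=1; pred: 26+0-5=21
Step 6: prey: 1+0-0=1; pred: 21+0-4=17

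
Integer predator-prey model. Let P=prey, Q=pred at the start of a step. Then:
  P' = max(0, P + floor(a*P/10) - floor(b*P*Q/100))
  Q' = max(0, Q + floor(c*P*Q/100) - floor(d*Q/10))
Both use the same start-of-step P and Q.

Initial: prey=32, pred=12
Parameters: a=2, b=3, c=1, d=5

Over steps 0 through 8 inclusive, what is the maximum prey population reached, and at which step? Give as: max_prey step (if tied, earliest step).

Answer: 43 8

Derivation:
Step 1: prey: 32+6-11=27; pred: 12+3-6=9
Step 2: prey: 27+5-7=25; pred: 9+2-4=7
Step 3: prey: 25+5-5=25; pred: 7+1-3=5
Step 4: prey: 25+5-3=27; pred: 5+1-2=4
Step 5: prey: 27+5-3=29; pred: 4+1-2=3
Step 6: prey: 29+5-2=32; pred: 3+0-1=2
Step 7: prey: 32+6-1=37; pred: 2+0-1=1
Step 8: prey: 37+7-1=43; pred: 1+0-0=1
Max prey = 43 at step 8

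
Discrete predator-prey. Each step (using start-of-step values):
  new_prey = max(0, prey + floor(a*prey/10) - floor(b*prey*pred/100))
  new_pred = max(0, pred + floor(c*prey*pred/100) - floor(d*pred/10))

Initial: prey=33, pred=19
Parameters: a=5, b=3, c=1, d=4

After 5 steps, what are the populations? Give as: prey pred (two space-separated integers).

Step 1: prey: 33+16-18=31; pred: 19+6-7=18
Step 2: prey: 31+15-16=30; pred: 18+5-7=16
Step 3: prey: 30+15-14=31; pred: 16+4-6=14
Step 4: prey: 31+15-13=33; pred: 14+4-5=13
Step 5: prey: 33+16-12=37; pred: 13+4-5=12

Answer: 37 12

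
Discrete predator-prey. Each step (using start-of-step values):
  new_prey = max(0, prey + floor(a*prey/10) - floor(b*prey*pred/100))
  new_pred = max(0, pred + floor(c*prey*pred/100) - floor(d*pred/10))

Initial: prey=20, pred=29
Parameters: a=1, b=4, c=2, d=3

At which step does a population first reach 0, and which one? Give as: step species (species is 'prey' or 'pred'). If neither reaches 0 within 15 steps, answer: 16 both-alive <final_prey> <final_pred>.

Answer: 1 prey

Derivation:
Step 1: prey: 20+2-23=0; pred: 29+11-8=32
First extinction: prey at step 1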